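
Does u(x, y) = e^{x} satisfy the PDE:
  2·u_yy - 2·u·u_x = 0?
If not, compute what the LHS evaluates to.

Evaluate each term of the left-hand side for u = e^{x}.
Derivatives:
  u_yy = 0
  u_x = e^{x}
Terms:
  2·u_yy = 0
  -2·u·u_x = - 2 e^{2 x}
Sum: LHS = - 2 e^{2 x}
Given right-hand side: 0. Difference LHS − RHS = - 2 e^{2 x} ≠ 0, so u is not a solution.

Answer: No, the LHS evaluates to - 2 e^{2 x}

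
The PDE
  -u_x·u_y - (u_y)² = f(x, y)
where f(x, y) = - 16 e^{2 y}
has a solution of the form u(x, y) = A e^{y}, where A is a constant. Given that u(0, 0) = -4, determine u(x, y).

Substitute the ansatz u = A e^{y} into the left-hand side.
Derivatives of the ansatz:
  u_x = 0
  u_y = A e^{y}
Term by term:
  -u_x·u_y = 0
  -(u_y)² = - A^{2} e^{2 y}
So the left-hand side equals
  - A^{2} e^{2 y}
This must equal f(x, y) = - 16 e^{2 y} identically.
Matching coefficients of the independent functions:
  [e^{2 y}]:  - A^{2} = -16
These equations allow (A) = (-4) or (4).
Impose the point condition(s):
  u(0, 0) = -4  ⟹  A = -4
Only A = -4 satisfies everything.
Hence u(x, y) = - 4 e^{y}.

Answer: u(x, y) = - 4 e^{y}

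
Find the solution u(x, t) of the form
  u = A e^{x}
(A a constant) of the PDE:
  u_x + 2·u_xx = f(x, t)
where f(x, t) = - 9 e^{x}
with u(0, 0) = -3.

Substitute the ansatz u = A e^{x} into the left-hand side.
Derivatives of the ansatz:
  u_x = A e^{x}
  u_xx = A e^{x}
Term by term:
  u_x = A e^{x}
  2·u_xx = 2 A e^{x}
So the left-hand side equals
  3 A e^{x}
This must equal f(x, t) = - 9 e^{x} identically.
Matching coefficients of the independent functions:
  [e^{x}]:  3 A = -9
Solving: A = -3.
Check against the point condition:
  u(0, 0) = -3  ⟹  A = -3  ✓
Hence u(x, t) = - 3 e^{x}.

Answer: u(x, t) = - 3 e^{x}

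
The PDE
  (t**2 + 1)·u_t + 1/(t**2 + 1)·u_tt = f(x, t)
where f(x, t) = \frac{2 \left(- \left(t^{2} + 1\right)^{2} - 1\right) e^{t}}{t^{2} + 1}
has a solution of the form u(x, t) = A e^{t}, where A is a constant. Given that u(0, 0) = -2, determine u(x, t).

Answer: u(x, t) = - 2 e^{t}

Derivation:
Substitute the ansatz u = A e^{t} into the left-hand side.
Derivatives of the ansatz:
  u_t = A e^{t}
  u_tt = A e^{t}
Term by term:
  (t**2 + 1)·u_t = A t^{2} e^{t} + A e^{t}
  1/(t**2 + 1)·u_tt = \frac{A e^{t}}{t^{2} + 1}
So the left-hand side equals
  A t^{2} e^{t} + A e^{t} + \frac{A e^{t}}{t^{2} + 1}
This must equal f(x, t) identically; expanded, f = - 2 t^{2} e^{t} - 2 e^{t} - \frac{2 e^{t}}{t^{2} + 1}.
Matching coefficients of the independent functions:
  [t^{2} e^{t}, \frac{e^{t}}{t^{2} + 1}, e^{t}]:  A = -2
Solving: A = -2.
Check against the point condition:
  u(0, 0) = -2  ⟹  A = -2  ✓
Hence u(x, t) = - 2 e^{t}.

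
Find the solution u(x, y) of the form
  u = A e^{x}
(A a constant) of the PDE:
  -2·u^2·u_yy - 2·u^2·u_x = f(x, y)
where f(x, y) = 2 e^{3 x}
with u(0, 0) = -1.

Substitute the ansatz u = A e^{x} into the left-hand side.
Derivatives of the ansatz:
  u_yy = 0
  u_x = A e^{x}
Term by term:
  -2·u^2·u_yy = 0
  -2·u^2·u_x = - 2 A^{3} e^{3 x}
So the left-hand side equals
  - 2 A^{3} e^{3 x}
This must equal f(x, y) = 2 e^{3 x} identically.
Matching coefficients of the independent functions:
  [e^{3 x}]:  - 2 A^{3} = 2
Solving: A = -1.
Check against the point condition:
  u(0, 0) = -1  ⟹  A = -1  ✓
Hence u(x, y) = - e^{x}.

Answer: u(x, y) = - e^{x}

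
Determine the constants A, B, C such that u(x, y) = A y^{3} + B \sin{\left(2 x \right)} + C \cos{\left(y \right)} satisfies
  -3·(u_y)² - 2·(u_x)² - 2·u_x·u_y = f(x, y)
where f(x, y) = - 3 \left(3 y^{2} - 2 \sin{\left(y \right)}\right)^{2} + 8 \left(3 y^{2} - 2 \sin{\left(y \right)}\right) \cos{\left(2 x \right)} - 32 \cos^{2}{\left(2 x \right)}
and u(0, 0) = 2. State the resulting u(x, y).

Answer: u(x, y) = y^{3} - 2 \sin{\left(2 x \right)} + 2 \cos{\left(y \right)}

Derivation:
Substitute the ansatz u = A y^{3} + B \sin{\left(2 x \right)} + C \cos{\left(y \right)} into the left-hand side.
Derivatives of the ansatz:
  u_y = 3 A y^{2} - C \sin{\left(y \right)}
  u_x = 2 B \cos{\left(2 x \right)}
Term by term:
  -3·(u_y)² = - 27 A^{2} y^{4} + 18 A C y^{2} \sin{\left(y \right)} - 3 C^{2} \sin^{2}{\left(y \right)}
  -2·(u_x)² = - 8 B^{2} \cos^{2}{\left(2 x \right)}
  -2·u_x·u_y = - 12 A B y^{2} \cos{\left(2 x \right)} + 4 B C \sin{\left(y \right)} \cos{\left(2 x \right)}
So the left-hand side equals
  - 27 A^{2} y^{4} - 12 A B y^{2} \cos{\left(2 x \right)} + 18 A C y^{2} \sin{\left(y \right)} - 8 B^{2} \cos^{2}{\left(2 x \right)} + 4 B C \sin{\left(y \right)} \cos{\left(2 x \right)} - 3 C^{2} \sin^{2}{\left(y \right)}
This must equal f(x, y) identically; expanded, f = - 27 y^{4} + 36 y^{2} \sin{\left(y \right)} + 24 y^{2} \cos{\left(2 x \right)} - 12 \sin^{2}{\left(y \right)} - 16 \sin{\left(y \right)} \cos{\left(2 x \right)} - 32 \cos^{2}{\left(2 x \right)}.
Matching coefficients of the independent functions:
  [y^{4}]:  - 27 A^{2} = -27
  [y^{2} \sin{\left(y \right)}]:  18 A C = 36
  [y^{2} \cos{\left(2 x \right)}]:  - 12 A B = 24
  [\sin{\left(y \right)} \cos{\left(2 x \right)}]:  4 B C = -16
  [\sin^{2}{\left(y \right)}]:  - 3 C^{2} = -12
  [\cos^{2}{\left(2 x \right)}]:  - 8 B^{2} = -32
These equations allow (A, B, C) = (-1, 2, -2) or (1, -2, 2).
Impose the point condition(s):
  u(0, 0) = 2  ⟹  C = 2
Only A = 1, B = -2, C = 2 satisfies everything.
Hence u(x, y) = y^{3} - 2 \sin{\left(2 x \right)} + 2 \cos{\left(y \right)}.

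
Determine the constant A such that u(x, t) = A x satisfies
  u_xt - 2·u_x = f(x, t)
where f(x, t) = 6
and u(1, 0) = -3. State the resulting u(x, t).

Answer: u(x, t) = - 3 x

Derivation:
Substitute the ansatz u = A x into the left-hand side.
Derivatives of the ansatz:
  u_xt = 0
  u_x = A
Term by term:
  u_xt = 0
  -2·u_x = - 2 A
So the left-hand side equals
  - 2 A
This must equal f(x, t) = 6 identically.
Matching coefficients of the independent functions:
  [constant term]:  - 2 A = 6
Solving: A = -3.
Check against the point condition:
  u(1, 0) = -3  ⟹  A = -3  ✓
Hence u(x, t) = - 3 x.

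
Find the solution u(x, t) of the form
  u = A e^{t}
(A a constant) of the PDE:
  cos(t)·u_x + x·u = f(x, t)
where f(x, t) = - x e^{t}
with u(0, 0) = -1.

Substitute the ansatz u = A e^{t} into the left-hand side.
Derivatives of the ansatz:
  u_x = 0
Term by term:
  cos(t)·u_x = 0
  x·u = A x e^{t}
So the left-hand side equals
  A x e^{t}
This must equal f(x, t) = - x e^{t} identically.
Matching coefficients of the independent functions:
  [x e^{t}]:  A = -1
Solving: A = -1.
Check against the point condition:
  u(0, 0) = -1  ⟹  A = -1  ✓
Hence u(x, t) = - e^{t}.

Answer: u(x, t) = - e^{t}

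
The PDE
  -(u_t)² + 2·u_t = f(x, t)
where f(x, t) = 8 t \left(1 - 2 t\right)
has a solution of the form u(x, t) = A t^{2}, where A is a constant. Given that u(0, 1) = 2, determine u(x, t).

Substitute the ansatz u = A t^{2} into the left-hand side.
Derivatives of the ansatz:
  u_t = 2 A t
Term by term:
  -(u_t)² = - 4 A^{2} t^{2}
  2·u_t = 4 A t
So the left-hand side equals
  - 4 A^{2} t^{2} + 4 A t
This must equal f(x, t) identically; expanded, f = - 16 t^{2} + 8 t.
Matching coefficients of the independent functions:
  [t]:  4 A = 8
  [t^{2}]:  - 4 A^{2} = -16
Solving: A = 2.
Check against the point condition:
  u(0, 1) = 2  ⟹  A = 2  ✓
Hence u(x, t) = 2 t^{2}.

Answer: u(x, t) = 2 t^{2}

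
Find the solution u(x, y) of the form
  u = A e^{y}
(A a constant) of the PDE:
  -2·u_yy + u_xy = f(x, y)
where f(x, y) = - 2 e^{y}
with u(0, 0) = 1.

Answer: u(x, y) = e^{y}

Derivation:
Substitute the ansatz u = A e^{y} into the left-hand side.
Derivatives of the ansatz:
  u_yy = A e^{y}
  u_xy = 0
Term by term:
  -2·u_yy = - 2 A e^{y}
  u_xy = 0
So the left-hand side equals
  - 2 A e^{y}
This must equal f(x, y) = - 2 e^{y} identically.
Matching coefficients of the independent functions:
  [e^{y}]:  - 2 A = -2
Solving: A = 1.
Check against the point condition:
  u(0, 0) = 1  ⟹  A = 1  ✓
Hence u(x, y) = e^{y}.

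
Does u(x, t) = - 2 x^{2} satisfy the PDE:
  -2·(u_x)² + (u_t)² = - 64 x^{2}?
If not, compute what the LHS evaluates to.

Answer: No, the LHS evaluates to - 32 x^{2}

Derivation:
Evaluate each term of the left-hand side for u = - 2 x^{2}.
Derivatives:
  u_x = - 4 x
  u_t = 0
Terms:
  -2·(u_x)² = - 32 x^{2}
  (u_t)² = 0
Sum: LHS = - 32 x^{2}
Given right-hand side: - 64 x^{2}. Difference LHS − RHS = 32 x^{2} ≠ 0, so u is not a solution.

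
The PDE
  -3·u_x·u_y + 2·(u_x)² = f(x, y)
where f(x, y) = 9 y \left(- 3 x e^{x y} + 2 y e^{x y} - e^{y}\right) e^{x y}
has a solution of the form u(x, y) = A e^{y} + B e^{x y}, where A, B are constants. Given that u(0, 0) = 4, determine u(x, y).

Answer: u(x, y) = e^{y} + 3 e^{x y}

Derivation:
Substitute the ansatz u = A e^{y} + B e^{x y} into the left-hand side.
Derivatives of the ansatz:
  u_x = B y e^{x y}
  u_y = A e^{y} + B x e^{x y}
Term by term:
  -3·u_x·u_y = - 3 A B y e^{y} e^{x y} - 3 B^{2} x y e^{2 x y}
  2·(u_x)² = 2 B^{2} y^{2} e^{2 x y}
So the left-hand side equals
  - 3 A B y e^{y} e^{x y} - 3 B^{2} x y e^{2 x y} + 2 B^{2} y^{2} e^{2 x y}
This must equal f(x, y) identically; expanded, f = - 27 x y e^{2 x y} + 18 y^{2} e^{2 x y} - 9 y e^{y} e^{x y}.
Matching coefficients of the independent functions:
  [y^{2} e^{2 x y}]:  2 B^{2} = 18
  [x y e^{2 x y}]:  - 3 B^{2} = -27
  [y e^{y} e^{x y}]:  - 3 A B = -9
These equations allow (A, B) = (-1, -3) or (1, 3).
Impose the point condition(s):
  u(0, 0) = 4  ⟹  A + B = 4
Only A = 1, B = 3 satisfies everything.
Hence u(x, y) = e^{y} + 3 e^{x y}.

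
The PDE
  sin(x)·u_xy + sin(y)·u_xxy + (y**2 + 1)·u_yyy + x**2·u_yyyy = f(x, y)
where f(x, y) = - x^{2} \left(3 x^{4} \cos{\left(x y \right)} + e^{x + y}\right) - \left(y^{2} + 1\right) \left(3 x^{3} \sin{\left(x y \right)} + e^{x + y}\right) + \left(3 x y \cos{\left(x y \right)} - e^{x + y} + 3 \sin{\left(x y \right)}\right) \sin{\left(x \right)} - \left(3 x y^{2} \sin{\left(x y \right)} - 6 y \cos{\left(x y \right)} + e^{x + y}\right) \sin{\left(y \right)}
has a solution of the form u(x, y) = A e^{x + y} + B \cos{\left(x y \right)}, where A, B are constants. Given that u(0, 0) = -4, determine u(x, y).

Substitute the ansatz u = A e^{x + y} + B \cos{\left(x y \right)} into the left-hand side.
Derivatives of the ansatz:
  u_xy = A e^{x} e^{y} - B x y \cos{\left(x y \right)} - B \sin{\left(x y \right)}
  u_xxy = A e^{x} e^{y} + B x y^{2} \sin{\left(x y \right)} - 2 B y \cos{\left(x y \right)}
  u_yyy = A e^{x} e^{y} + B x^{3} \sin{\left(x y \right)}
  u_yyyy = A e^{x} e^{y} + B x^{4} \cos{\left(x y \right)}
Term by term:
  sin(x)·u_xy = A e^{x} e^{y} \sin{\left(x \right)} - B x y \sin{\left(x \right)} \cos{\left(x y \right)} - B \sin{\left(x \right)} \sin{\left(x y \right)}
  sin(y)·u_xxy = A e^{x} e^{y} \sin{\left(y \right)} + B x y^{2} \sin{\left(y \right)} \sin{\left(x y \right)} - 2 B y \sin{\left(y \right)} \cos{\left(x y \right)}
  (y**2 + 1)·u_yyy = A y^{2} e^{x} e^{y} + A e^{x} e^{y} + B x^{3} y^{2} \sin{\left(x y \right)} + B x^{3} \sin{\left(x y \right)}
  x**2·u_yyyy = A x^{2} e^{x} e^{y} + B x^{6} \cos{\left(x y \right)}
So the left-hand side equals
  A x^{2} e^{x} e^{y} + A y^{2} e^{x} e^{y} + A e^{x} e^{y} \sin{\left(x \right)} + A e^{x} e^{y} \sin{\left(y \right)} + A e^{x} e^{y} + B x^{6} \cos{\left(x y \right)} + B x^{3} y^{2} \sin{\left(x y \right)} + B x^{3} \sin{\left(x y \right)} + B x y^{2} \sin{\left(y \right)} \sin{\left(x y \right)} - B x y \sin{\left(x \right)} \cos{\left(x y \right)} - 2 B y \sin{\left(y \right)} \cos{\left(x y \right)} - B \sin{\left(x \right)} \sin{\left(x y \right)}
This must equal f(x, y) identically; expanded, f = - 3 x^{6} \cos{\left(x y \right)} - 3 x^{3} y^{2} \sin{\left(x y \right)} - 3 x^{3} \sin{\left(x y \right)} - x^{2} e^{x} e^{y} - 3 x y^{2} \sin{\left(y \right)} \sin{\left(x y \right)} + 3 x y \sin{\left(x \right)} \cos{\left(x y \right)} - y^{2} e^{x} e^{y} + 6 y \sin{\left(y \right)} \cos{\left(x y \right)} - e^{x} e^{y} \sin{\left(x \right)} - e^{x} e^{y} \sin{\left(y \right)} - e^{x} e^{y} + 3 \sin{\left(x \right)} \sin{\left(x y \right)}.
Matching coefficients of the independent functions:
  [x^{3} \sin{\left(x y \right)}, x^{6} \cos{\left(x y \right)}, x^{3} y^{2} \sin{\left(x y \right)}, x y^{2} \sin{\left(y \right)} \sin{\left(x y \right)}]:  B = -3
  [e^{x} e^{y}, x^{2} e^{x} e^{y}, y^{2} e^{x} e^{y}, e^{x} e^{y} \sin{\left(x \right)}, …]:  A = -1
  [\sin{\left(x \right)} \sin{\left(x y \right)}, x y \sin{\left(x \right)} \cos{\left(x y \right)}]:  - B = 3
  [y \sin{\left(y \right)} \cos{\left(x y \right)}]:  - 2 B = 6
Solving: A = -1, B = -3.
Check against the point condition:
  u(0, 0) = -4  ⟹  A + B = -4  ✓
Hence u(x, y) = - e^{x + y} - 3 \cos{\left(x y \right)}.

Answer: u(x, y) = - e^{x + y} - 3 \cos{\left(x y \right)}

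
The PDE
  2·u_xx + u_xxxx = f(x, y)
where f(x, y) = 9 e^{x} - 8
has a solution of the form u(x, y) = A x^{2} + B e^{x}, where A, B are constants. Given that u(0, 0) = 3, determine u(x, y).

Substitute the ansatz u = A x^{2} + B e^{x} into the left-hand side.
Derivatives of the ansatz:
  u_xx = 2 A + B e^{x}
  u_xxxx = B e^{x}
Term by term:
  2·u_xx = 4 A + 2 B e^{x}
  u_xxxx = B e^{x}
So the left-hand side equals
  4 A + 3 B e^{x}
This must equal f(x, y) = 9 e^{x} - 8 identically.
Matching coefficients of the independent functions:
  [constant term]:  4 A = -8
  [e^{x}]:  3 B = 9
Solving: A = -2, B = 3.
Check against the point condition:
  u(0, 0) = 3  ⟹  B = 3  ✓
Hence u(x, y) = - 2 x^{2} + 3 e^{x}.

Answer: u(x, y) = - 2 x^{2} + 3 e^{x}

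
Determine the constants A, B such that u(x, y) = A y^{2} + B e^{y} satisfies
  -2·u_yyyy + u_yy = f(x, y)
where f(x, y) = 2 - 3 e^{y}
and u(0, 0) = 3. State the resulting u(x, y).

Substitute the ansatz u = A y^{2} + B e^{y} into the left-hand side.
Derivatives of the ansatz:
  u_yyyy = B e^{y}
  u_yy = 2 A + B e^{y}
Term by term:
  -2·u_yyyy = - 2 B e^{y}
  u_yy = 2 A + B e^{y}
So the left-hand side equals
  2 A - B e^{y}
This must equal f(x, y) = 2 - 3 e^{y} identically.
Matching coefficients of the independent functions:
  [constant term]:  2 A = 2
  [e^{y}]:  - B = -3
Solving: A = 1, B = 3.
Check against the point condition:
  u(0, 0) = 3  ⟹  B = 3  ✓
Hence u(x, y) = y^{2} + 3 e^{y}.

Answer: u(x, y) = y^{2} + 3 e^{y}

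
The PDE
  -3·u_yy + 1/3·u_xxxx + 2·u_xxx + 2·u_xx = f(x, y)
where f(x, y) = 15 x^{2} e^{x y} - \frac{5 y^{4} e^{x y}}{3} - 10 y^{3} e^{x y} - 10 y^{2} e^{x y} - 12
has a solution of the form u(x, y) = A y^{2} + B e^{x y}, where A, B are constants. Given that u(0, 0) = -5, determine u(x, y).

Substitute the ansatz u = A y^{2} + B e^{x y} into the left-hand side.
Derivatives of the ansatz:
  u_yy = 2 A + B x^{2} e^{x y}
  u_xxxx = B y^{4} e^{x y}
  u_xxx = B y^{3} e^{x y}
  u_xx = B y^{2} e^{x y}
Term by term:
  -3·u_yy = - 6 A - 3 B x^{2} e^{x y}
  1/3·u_xxxx = \frac{B y^{4} e^{x y}}{3}
  2·u_xxx = 2 B y^{3} e^{x y}
  2·u_xx = 2 B y^{2} e^{x y}
So the left-hand side equals
  - 6 A - 3 B x^{2} e^{x y} + \frac{B y^{4} e^{x y}}{3} + 2 B y^{3} e^{x y} + 2 B y^{2} e^{x y}
This must equal f(x, y) = 15 x^{2} e^{x y} - \frac{5 y^{4} e^{x y}}{3} - 10 y^{3} e^{x y} - 10 y^{2} e^{x y} - 12 identically.
Matching coefficients of the independent functions:
  [constant term]:  - 6 A = -12
  [x^{2} e^{x y}]:  - 3 B = 15
  [y^{2} e^{x y}, y^{3} e^{x y}]:  2 B = -10
  [y^{4} e^{x y}]:  \frac{B}{3} = - \frac{5}{3}
Solving: A = 2, B = -5.
Check against the point condition:
  u(0, 0) = -5  ⟹  B = -5  ✓
Hence u(x, y) = 2 y^{2} - 5 e^{x y}.

Answer: u(x, y) = 2 y^{2} - 5 e^{x y}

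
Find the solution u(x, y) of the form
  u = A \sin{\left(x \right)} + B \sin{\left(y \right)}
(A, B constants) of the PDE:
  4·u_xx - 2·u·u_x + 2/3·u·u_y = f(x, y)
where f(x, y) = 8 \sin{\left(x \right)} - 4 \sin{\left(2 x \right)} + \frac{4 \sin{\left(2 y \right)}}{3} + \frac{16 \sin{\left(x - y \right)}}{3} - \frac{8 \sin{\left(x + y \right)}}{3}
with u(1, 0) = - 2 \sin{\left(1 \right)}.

Answer: u(x, y) = - 2 \sin{\left(x \right)} - 2 \sin{\left(y \right)}

Derivation:
Substitute the ansatz u = A \sin{\left(x \right)} + B \sin{\left(y \right)} into the left-hand side.
Derivatives of the ansatz:
  u_xx = - A \sin{\left(x \right)}
  u_x = A \cos{\left(x \right)}
  u_y = B \cos{\left(y \right)}
Term by term:
  4·u_xx = - 4 A \sin{\left(x \right)}
  -2·u·u_x = - 2 A^{2} \sin{\left(x \right)} \cos{\left(x \right)} - 2 A B \sin{\left(y \right)} \cos{\left(x \right)}
  2/3·u·u_y = \frac{2 A B \sin{\left(x \right)} \cos{\left(y \right)}}{3} + \frac{2 B^{2} \sin{\left(y \right)} \cos{\left(y \right)}}{3}
So the left-hand side equals
  - 2 A^{2} \sin{\left(x \right)} \cos{\left(x \right)} + \frac{2 A B \sin{\left(x \right)} \cos{\left(y \right)}}{3} - 2 A B \sin{\left(y \right)} \cos{\left(x \right)} - 4 A \sin{\left(x \right)} + \frac{2 B^{2} \sin{\left(y \right)} \cos{\left(y \right)}}{3}
This must equal f(x, y) identically; expanded, f = - 8 \sin{\left(x \right)} \cos{\left(x \right)} + \frac{8 \sin{\left(x \right)} \cos{\left(y \right)}}{3} + 8 \sin{\left(x \right)} - 8 \sin{\left(y \right)} \cos{\left(x \right)} + \frac{8 \sin{\left(y \right)} \cos{\left(y \right)}}{3}.
Matching coefficients of the independent functions:
  [\sin{\left(x \right)} \cos{\left(x \right)}]:  - 2 A^{2} = -8
  [\sin{\left(x \right)} \cos{\left(y \right)}]:  \frac{2 A B}{3} = \frac{8}{3}
  [\sin{\left(y \right)} \cos{\left(x \right)}]:  - 2 A B = -8
  [\sin{\left(y \right)} \cos{\left(y \right)}]:  \frac{2 B^{2}}{3} = \frac{8}{3}
  [\sin{\left(x \right)}]:  - 4 A = 8
Solving: A = -2, B = -2.
Check against the point condition:
  u(1, 0) = - 2 \sin{\left(1 \right)}  ⟹  A \sin{\left(1 \right)} = - 2 \sin{\left(1 \right)}  ✓
Hence u(x, y) = - 2 \sin{\left(x \right)} - 2 \sin{\left(y \right)}.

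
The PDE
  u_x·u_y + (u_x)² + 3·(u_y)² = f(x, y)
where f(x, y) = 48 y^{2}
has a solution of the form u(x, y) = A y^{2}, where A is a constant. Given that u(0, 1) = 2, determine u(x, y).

Substitute the ansatz u = A y^{2} into the left-hand side.
Derivatives of the ansatz:
  u_x = 0
  u_y = 2 A y
Term by term:
  u_x·u_y = 0
  (u_x)² = 0
  3·(u_y)² = 12 A^{2} y^{2}
So the left-hand side equals
  12 A^{2} y^{2}
This must equal f(x, y) = 48 y^{2} identically.
Matching coefficients of the independent functions:
  [y^{2}]:  12 A^{2} = 48
These equations allow (A) = (-2) or (2).
Impose the point condition(s):
  u(0, 1) = 2  ⟹  A = 2
Only A = 2 satisfies everything.
Hence u(x, y) = 2 y^{2}.

Answer: u(x, y) = 2 y^{2}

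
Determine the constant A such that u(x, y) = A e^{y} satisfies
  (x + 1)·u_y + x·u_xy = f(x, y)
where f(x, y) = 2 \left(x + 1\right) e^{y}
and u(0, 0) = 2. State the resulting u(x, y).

Answer: u(x, y) = 2 e^{y}

Derivation:
Substitute the ansatz u = A e^{y} into the left-hand side.
Derivatives of the ansatz:
  u_y = A e^{y}
  u_xy = 0
Term by term:
  (x + 1)·u_y = A x e^{y} + A e^{y}
  x·u_xy = 0
So the left-hand side equals
  A x e^{y} + A e^{y}
This must equal f(x, y) identically; expanded, f = 2 x e^{y} + 2 e^{y}.
Matching coefficients of the independent functions:
  [x e^{y}, e^{y}]:  A = 2
Solving: A = 2.
Check against the point condition:
  u(0, 0) = 2  ⟹  A = 2  ✓
Hence u(x, y) = 2 e^{y}.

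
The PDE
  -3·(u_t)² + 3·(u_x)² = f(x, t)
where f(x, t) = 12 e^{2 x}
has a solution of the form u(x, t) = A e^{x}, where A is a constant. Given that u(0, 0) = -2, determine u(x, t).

Answer: u(x, t) = - 2 e^{x}

Derivation:
Substitute the ansatz u = A e^{x} into the left-hand side.
Derivatives of the ansatz:
  u_t = 0
  u_x = A e^{x}
Term by term:
  -3·(u_t)² = 0
  3·(u_x)² = 3 A^{2} e^{2 x}
So the left-hand side equals
  3 A^{2} e^{2 x}
This must equal f(x, t) = 12 e^{2 x} identically.
Matching coefficients of the independent functions:
  [e^{2 x}]:  3 A^{2} = 12
These equations allow (A) = (-2) or (2).
Impose the point condition(s):
  u(0, 0) = -2  ⟹  A = -2
Only A = -2 satisfies everything.
Hence u(x, t) = - 2 e^{x}.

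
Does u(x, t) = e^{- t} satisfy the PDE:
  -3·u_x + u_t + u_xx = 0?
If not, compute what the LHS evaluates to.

Evaluate each term of the left-hand side for u = e^{- t}.
Derivatives:
  u_x = 0
  u_t = - e^{- t}
  u_xx = 0
Terms:
  -3·u_x = 0
  u_t = - e^{- t}
  u_xx = 0
Sum: LHS = - e^{- t}
Given right-hand side: 0. Difference LHS − RHS = - e^{- t} ≠ 0, so u is not a solution.

Answer: No, the LHS evaluates to - e^{- t}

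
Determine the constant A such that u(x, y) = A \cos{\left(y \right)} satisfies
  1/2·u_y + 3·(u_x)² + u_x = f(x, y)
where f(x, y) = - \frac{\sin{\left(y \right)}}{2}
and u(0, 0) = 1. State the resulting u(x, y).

Answer: u(x, y) = \cos{\left(y \right)}

Derivation:
Substitute the ansatz u = A \cos{\left(y \right)} into the left-hand side.
Derivatives of the ansatz:
  u_y = - A \sin{\left(y \right)}
  u_x = 0
Term by term:
  1/2·u_y = - \frac{A \sin{\left(y \right)}}{2}
  3·(u_x)² = 0
  u_x = 0
So the left-hand side equals
  - \frac{A \sin{\left(y \right)}}{2}
This must equal f(x, y) = - \frac{\sin{\left(y \right)}}{2} identically.
Matching coefficients of the independent functions:
  [\sin{\left(y \right)}]:  - \frac{A}{2} = - \frac{1}{2}
Solving: A = 1.
Check against the point condition:
  u(0, 0) = 1  ⟹  A = 1  ✓
Hence u(x, y) = \cos{\left(y \right)}.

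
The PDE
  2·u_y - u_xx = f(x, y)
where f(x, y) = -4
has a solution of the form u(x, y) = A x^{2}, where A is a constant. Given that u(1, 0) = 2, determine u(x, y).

Substitute the ansatz u = A x^{2} into the left-hand side.
Derivatives of the ansatz:
  u_y = 0
  u_xx = 2 A
Term by term:
  2·u_y = 0
  -u_xx = - 2 A
So the left-hand side equals
  - 2 A
This must equal f(x, y) = -4 identically.
Matching coefficients of the independent functions:
  [constant term]:  - 2 A = -4
Solving: A = 2.
Check against the point condition:
  u(1, 0) = 2  ⟹  A = 2  ✓
Hence u(x, y) = 2 x^{2}.

Answer: u(x, y) = 2 x^{2}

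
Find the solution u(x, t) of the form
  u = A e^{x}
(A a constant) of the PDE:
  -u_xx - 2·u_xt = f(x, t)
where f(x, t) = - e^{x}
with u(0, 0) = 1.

Answer: u(x, t) = e^{x}

Derivation:
Substitute the ansatz u = A e^{x} into the left-hand side.
Derivatives of the ansatz:
  u_xx = A e^{x}
  u_xt = 0
Term by term:
  -u_xx = - A e^{x}
  -2·u_xt = 0
So the left-hand side equals
  - A e^{x}
This must equal f(x, t) = - e^{x} identically.
Matching coefficients of the independent functions:
  [e^{x}]:  - A = -1
Solving: A = 1.
Check against the point condition:
  u(0, 0) = 1  ⟹  A = 1  ✓
Hence u(x, t) = e^{x}.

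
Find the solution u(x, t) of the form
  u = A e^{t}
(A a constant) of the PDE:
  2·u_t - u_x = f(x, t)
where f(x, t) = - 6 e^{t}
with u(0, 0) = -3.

Substitute the ansatz u = A e^{t} into the left-hand side.
Derivatives of the ansatz:
  u_t = A e^{t}
  u_x = 0
Term by term:
  2·u_t = 2 A e^{t}
  -u_x = 0
So the left-hand side equals
  2 A e^{t}
This must equal f(x, t) = - 6 e^{t} identically.
Matching coefficients of the independent functions:
  [e^{t}]:  2 A = -6
Solving: A = -3.
Check against the point condition:
  u(0, 0) = -3  ⟹  A = -3  ✓
Hence u(x, t) = - 3 e^{t}.

Answer: u(x, t) = - 3 e^{t}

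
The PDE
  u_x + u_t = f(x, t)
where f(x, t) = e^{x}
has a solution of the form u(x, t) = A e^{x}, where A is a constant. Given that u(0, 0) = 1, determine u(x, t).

Substitute the ansatz u = A e^{x} into the left-hand side.
Derivatives of the ansatz:
  u_x = A e^{x}
  u_t = 0
Term by term:
  u_x = A e^{x}
  u_t = 0
So the left-hand side equals
  A e^{x}
This must equal f(x, t) = e^{x} identically.
Matching coefficients of the independent functions:
  [e^{x}]:  A = 1
Solving: A = 1.
Check against the point condition:
  u(0, 0) = 1  ⟹  A = 1  ✓
Hence u(x, t) = e^{x}.

Answer: u(x, t) = e^{x}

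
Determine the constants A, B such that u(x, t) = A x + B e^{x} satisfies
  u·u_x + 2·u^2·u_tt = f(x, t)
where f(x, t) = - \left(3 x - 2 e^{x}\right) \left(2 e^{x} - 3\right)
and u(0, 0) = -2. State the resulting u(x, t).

Answer: u(x, t) = 3 x - 2 e^{x}

Derivation:
Substitute the ansatz u = A x + B e^{x} into the left-hand side.
Derivatives of the ansatz:
  u_x = A + B e^{x}
  u_tt = 0
Term by term:
  u·u_x = A^{2} x + A B x e^{x} + A B e^{x} + B^{2} e^{2 x}
  2·u^2·u_tt = 0
So the left-hand side equals
  A^{2} x + A B x e^{x} + A B e^{x} + B^{2} e^{2 x}
This must equal f(x, t) identically; expanded, f = - 6 x e^{x} + 9 x + 4 e^{2 x} - 6 e^{x}.
Matching coefficients of the independent functions:
  [x]:  A^{2} = 9
  [x e^{x}, e^{x}]:  A B = -6
  [e^{2 x}]:  B^{2} = 4
These equations allow (A, B) = (-3, 2) or (3, -2).
Impose the point condition(s):
  u(0, 0) = -2  ⟹  B = -2
Only A = 3, B = -2 satisfies everything.
Hence u(x, t) = 3 x - 2 e^{x}.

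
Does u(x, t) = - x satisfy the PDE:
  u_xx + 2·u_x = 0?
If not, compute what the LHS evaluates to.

Evaluate each term of the left-hand side for u = - x.
Derivatives:
  u_xx = 0
  u_x = -1
Terms:
  u_xx = 0
  2·u_x = -2
Sum: LHS = -2
Given right-hand side: 0. Difference LHS − RHS = -2 ≠ 0, so u is not a solution.

Answer: No, the LHS evaluates to -2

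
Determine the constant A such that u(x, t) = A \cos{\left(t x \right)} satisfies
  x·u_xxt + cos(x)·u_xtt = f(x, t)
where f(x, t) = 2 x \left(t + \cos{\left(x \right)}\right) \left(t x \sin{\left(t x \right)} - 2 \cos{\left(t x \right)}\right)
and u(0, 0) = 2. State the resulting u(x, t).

Answer: u(x, t) = 2 \cos{\left(t x \right)}

Derivation:
Substitute the ansatz u = A \cos{\left(t x \right)} into the left-hand side.
Derivatives of the ansatz:
  u_xxt = A t^{2} x \sin{\left(t x \right)} - 2 A t \cos{\left(t x \right)}
  u_xtt = A t x^{2} \sin{\left(t x \right)} - 2 A x \cos{\left(t x \right)}
Term by term:
  x·u_xxt = A t^{2} x^{2} \sin{\left(t x \right)} - 2 A t x \cos{\left(t x \right)}
  cos(x)·u_xtt = A t x^{2} \sin{\left(t x \right)} \cos{\left(x \right)} - 2 A x \cos{\left(x \right)} \cos{\left(t x \right)}
So the left-hand side equals
  A t^{2} x^{2} \sin{\left(t x \right)} + A t x^{2} \sin{\left(t x \right)} \cos{\left(x \right)} - 2 A t x \cos{\left(t x \right)} - 2 A x \cos{\left(x \right)} \cos{\left(t x \right)}
This must equal f(x, t) identically; expanded, f = 2 t^{2} x^{2} \sin{\left(t x \right)} + 2 t x^{2} \sin{\left(t x \right)} \cos{\left(x \right)} - 4 t x \cos{\left(t x \right)} - 4 x \cos{\left(x \right)} \cos{\left(t x \right)}.
Matching coefficients of the independent functions:
  [t x \cos{\left(t x \right)}, x \cos{\left(x \right)} \cos{\left(t x \right)}]:  - 2 A = -4
  [t^{2} x^{2} \sin{\left(t x \right)}, t x^{2} \sin{\left(t x \right)} \cos{\left(x \right)}]:  A = 2
Solving: A = 2.
Check against the point condition:
  u(0, 0) = 2  ⟹  A = 2  ✓
Hence u(x, t) = 2 \cos{\left(t x \right)}.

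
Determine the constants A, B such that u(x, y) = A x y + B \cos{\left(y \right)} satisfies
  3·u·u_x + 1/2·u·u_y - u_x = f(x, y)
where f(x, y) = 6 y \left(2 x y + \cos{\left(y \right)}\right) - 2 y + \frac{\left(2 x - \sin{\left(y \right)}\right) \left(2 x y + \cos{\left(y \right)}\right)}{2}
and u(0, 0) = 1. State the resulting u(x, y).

Substitute the ansatz u = A x y + B \cos{\left(y \right)} into the left-hand side.
Derivatives of the ansatz:
  u_x = A y
  u_y = A x - B \sin{\left(y \right)}
Term by term:
  3·u·u_x = 3 A^{2} x y^{2} + 3 A B y \cos{\left(y \right)}
  1/2·u·u_y = \frac{A^{2} x^{2} y}{2} - \frac{A B x y \sin{\left(y \right)}}{2} + \frac{A B x \cos{\left(y \right)}}{2} - \frac{B^{2} \sin{\left(y \right)} \cos{\left(y \right)}}{2}
  -u_x = - A y
So the left-hand side equals
  \frac{A^{2} x^{2} y}{2} + 3 A^{2} x y^{2} - \frac{A B x y \sin{\left(y \right)}}{2} + \frac{A B x \cos{\left(y \right)}}{2} + 3 A B y \cos{\left(y \right)} - A y - \frac{B^{2} \sin{\left(y \right)} \cos{\left(y \right)}}{2}
This must equal f(x, y) identically; expanded, f = 2 x^{2} y + 12 x y^{2} - x y \sin{\left(y \right)} + x \cos{\left(y \right)} + 6 y \cos{\left(y \right)} - 2 y - \frac{\sin{\left(y \right)} \cos{\left(y \right)}}{2}.
Matching coefficients of the independent functions:
  [y]:  - A = -2
  [x y^{2}]:  3 A^{2} = 12
  [x \cos{\left(y \right)}]:  \frac{A B}{2} = 1
  [x^{2} y]:  \frac{A^{2}}{2} = 2
  [y \cos{\left(y \right)}]:  3 A B = 6
  [\sin{\left(y \right)} \cos{\left(y \right)}]:  - \frac{B^{2}}{2} = - \frac{1}{2}
  [x y \sin{\left(y \right)}]:  - \frac{A B}{2} = -1
Solving: A = 2, B = 1.
Check against the point condition:
  u(0, 0) = 1  ⟹  B = 1  ✓
Hence u(x, y) = 2 x y + \cos{\left(y \right)}.

Answer: u(x, y) = 2 x y + \cos{\left(y \right)}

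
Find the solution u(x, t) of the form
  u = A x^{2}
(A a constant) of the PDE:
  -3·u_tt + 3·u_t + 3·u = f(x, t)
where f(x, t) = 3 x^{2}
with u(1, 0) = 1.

Substitute the ansatz u = A x^{2} into the left-hand side.
Derivatives of the ansatz:
  u_tt = 0
  u_t = 0
Term by term:
  -3·u_tt = 0
  3·u_t = 0
  3·u = 3 A x^{2}
So the left-hand side equals
  3 A x^{2}
This must equal f(x, t) = 3 x^{2} identically.
Matching coefficients of the independent functions:
  [x^{2}]:  3 A = 3
Solving: A = 1.
Check against the point condition:
  u(1, 0) = 1  ⟹  A = 1  ✓
Hence u(x, t) = x^{2}.

Answer: u(x, t) = x^{2}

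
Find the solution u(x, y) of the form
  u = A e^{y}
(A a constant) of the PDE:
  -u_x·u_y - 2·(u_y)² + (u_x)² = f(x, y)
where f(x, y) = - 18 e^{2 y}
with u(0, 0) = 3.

Substitute the ansatz u = A e^{y} into the left-hand side.
Derivatives of the ansatz:
  u_x = 0
  u_y = A e^{y}
Term by term:
  -u_x·u_y = 0
  -2·(u_y)² = - 2 A^{2} e^{2 y}
  (u_x)² = 0
So the left-hand side equals
  - 2 A^{2} e^{2 y}
This must equal f(x, y) = - 18 e^{2 y} identically.
Matching coefficients of the independent functions:
  [e^{2 y}]:  - 2 A^{2} = -18
These equations allow (A) = (-3) or (3).
Impose the point condition(s):
  u(0, 0) = 3  ⟹  A = 3
Only A = 3 satisfies everything.
Hence u(x, y) = 3 e^{y}.

Answer: u(x, y) = 3 e^{y}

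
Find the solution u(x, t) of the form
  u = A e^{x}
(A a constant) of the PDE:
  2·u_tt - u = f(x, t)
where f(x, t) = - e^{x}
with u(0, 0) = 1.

Answer: u(x, t) = e^{x}

Derivation:
Substitute the ansatz u = A e^{x} into the left-hand side.
Derivatives of the ansatz:
  u_tt = 0
Term by term:
  2·u_tt = 0
  -u = - A e^{x}
So the left-hand side equals
  - A e^{x}
This must equal f(x, t) = - e^{x} identically.
Matching coefficients of the independent functions:
  [e^{x}]:  - A = -1
Solving: A = 1.
Check against the point condition:
  u(0, 0) = 1  ⟹  A = 1  ✓
Hence u(x, t) = e^{x}.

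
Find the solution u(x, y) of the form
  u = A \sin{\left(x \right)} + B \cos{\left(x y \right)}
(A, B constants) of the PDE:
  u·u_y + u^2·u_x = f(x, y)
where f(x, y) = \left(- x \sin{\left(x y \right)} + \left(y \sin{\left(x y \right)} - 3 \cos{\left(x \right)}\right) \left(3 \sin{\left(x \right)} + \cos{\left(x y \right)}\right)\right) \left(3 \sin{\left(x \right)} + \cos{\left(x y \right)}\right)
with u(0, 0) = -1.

Substitute the ansatz u = A \sin{\left(x \right)} + B \cos{\left(x y \right)} into the left-hand side.
Derivatives of the ansatz:
  u_y = - B x \sin{\left(x y \right)}
  u_x = A \cos{\left(x \right)} - B y \sin{\left(x y \right)}
Term by term:
  u·u_y = - A B x \sin{\left(x \right)} \sin{\left(x y \right)} - B^{2} x \sin{\left(x y \right)} \cos{\left(x y \right)}
  u^2·u_x = A^{3} \sin^{2}{\left(x \right)} \cos{\left(x \right)} - A^{2} B y \sin^{2}{\left(x \right)} \sin{\left(x y \right)} + 2 A^{2} B \sin{\left(x \right)} \cos{\left(x \right)} \cos{\left(x y \right)} - 2 A B^{2} y \sin{\left(x \right)} \sin{\left(x y \right)} \cos{\left(x y \right)} + A B^{2} \cos{\left(x \right)} \cos^{2}{\left(x y \right)} - B^{3} y \sin{\left(x y \right)} \cos^{2}{\left(x y \right)}
So the left-hand side equals
  A^{3} \sin^{2}{\left(x \right)} \cos{\left(x \right)} - A^{2} B y \sin^{2}{\left(x \right)} \sin{\left(x y \right)} + 2 A^{2} B \sin{\left(x \right)} \cos{\left(x \right)} \cos{\left(x y \right)} - 2 A B^{2} y \sin{\left(x \right)} \sin{\left(x y \right)} \cos{\left(x y \right)} + A B^{2} \cos{\left(x \right)} \cos^{2}{\left(x y \right)} - A B x \sin{\left(x \right)} \sin{\left(x y \right)} - B^{3} y \sin{\left(x y \right)} \cos^{2}{\left(x y \right)} - B^{2} x \sin{\left(x y \right)} \cos{\left(x y \right)}
This must equal f(x, y) identically; expanded, f = - 3 x \sin{\left(x \right)} \sin{\left(x y \right)} - x \sin{\left(x y \right)} \cos{\left(x y \right)} + 9 y \sin^{2}{\left(x \right)} \sin{\left(x y \right)} + 6 y \sin{\left(x \right)} \sin{\left(x y \right)} \cos{\left(x y \right)} + y \sin{\left(x y \right)} \cos^{2}{\left(x y \right)} - 27 \sin^{2}{\left(x \right)} \cos{\left(x \right)} - 18 \sin{\left(x \right)} \cos{\left(x \right)} \cos{\left(x y \right)} - 3 \cos{\left(x \right)} \cos^{2}{\left(x y \right)}.
Matching coefficients of the independent functions:
  [\sin^{2}{\left(x \right)} \cos{\left(x \right)}]:  A^{3} = -27
  [\cos{\left(x \right)} \cos^{2}{\left(x y \right)}]:  A B^{2} = -3
  [x \sin{\left(x \right)} \sin{\left(x y \right)}]:  - A B = -3
  [x \sin{\left(x y \right)} \cos{\left(x y \right)}]:  - B^{2} = -1
  [y \sin^{2}{\left(x \right)} \sin{\left(x y \right)}]:  - A^{2} B = 9
  [y \sin{\left(x y \right)} \cos^{2}{\left(x y \right)}]:  - B^{3} = 1
  [\sin{\left(x \right)} \cos{\left(x \right)} \cos{\left(x y \right)}]:  2 A^{2} B = -18
  [y \sin{\left(x \right)} \sin{\left(x y \right)} \cos{\left(x y \right)}]:  - 2 A B^{2} = 6
Solving: A = -3, B = -1.
Check against the point condition:
  u(0, 0) = -1  ⟹  B = -1  ✓
Hence u(x, y) = - 3 \sin{\left(x \right)} - \cos{\left(x y \right)}.

Answer: u(x, y) = - 3 \sin{\left(x \right)} - \cos{\left(x y \right)}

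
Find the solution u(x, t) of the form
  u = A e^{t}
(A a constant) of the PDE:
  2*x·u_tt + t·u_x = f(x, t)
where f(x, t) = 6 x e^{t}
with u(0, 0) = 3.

Substitute the ansatz u = A e^{t} into the left-hand side.
Derivatives of the ansatz:
  u_tt = A e^{t}
  u_x = 0
Term by term:
  2*x·u_tt = 2 A x e^{t}
  t·u_x = 0
So the left-hand side equals
  2 A x e^{t}
This must equal f(x, t) = 6 x e^{t} identically.
Matching coefficients of the independent functions:
  [x e^{t}]:  2 A = 6
Solving: A = 3.
Check against the point condition:
  u(0, 0) = 3  ⟹  A = 3  ✓
Hence u(x, t) = 3 e^{t}.

Answer: u(x, t) = 3 e^{t}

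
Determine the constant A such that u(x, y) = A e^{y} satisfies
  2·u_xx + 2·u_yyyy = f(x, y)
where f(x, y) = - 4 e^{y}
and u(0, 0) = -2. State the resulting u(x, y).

Substitute the ansatz u = A e^{y} into the left-hand side.
Derivatives of the ansatz:
  u_xx = 0
  u_yyyy = A e^{y}
Term by term:
  2·u_xx = 0
  2·u_yyyy = 2 A e^{y}
So the left-hand side equals
  2 A e^{y}
This must equal f(x, y) = - 4 e^{y} identically.
Matching coefficients of the independent functions:
  [e^{y}]:  2 A = -4
Solving: A = -2.
Check against the point condition:
  u(0, 0) = -2  ⟹  A = -2  ✓
Hence u(x, y) = - 2 e^{y}.

Answer: u(x, y) = - 2 e^{y}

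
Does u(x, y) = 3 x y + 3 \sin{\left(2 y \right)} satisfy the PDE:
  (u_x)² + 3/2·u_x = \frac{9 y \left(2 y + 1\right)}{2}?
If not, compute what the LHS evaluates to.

Answer: Yes

Derivation:
Evaluate each term of the left-hand side for u = 3 x y + 3 \sin{\left(2 y \right)}.
Derivatives:
  u_x = 3 y
Terms:
  (u_x)² = 9 y^{2}
  3/2·u_x = \frac{9 y}{2}
Sum: LHS = \frac{9 y \left(2 y + 1\right)}{2}
This is exactly the given right-hand side, so u is a solution.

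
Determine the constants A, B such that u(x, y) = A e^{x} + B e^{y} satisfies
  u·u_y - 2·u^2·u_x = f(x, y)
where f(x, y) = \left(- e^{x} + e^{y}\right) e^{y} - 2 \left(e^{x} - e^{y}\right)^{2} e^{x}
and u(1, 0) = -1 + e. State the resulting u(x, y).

Substitute the ansatz u = A e^{x} + B e^{y} into the left-hand side.
Derivatives of the ansatz:
  u_y = B e^{y}
  u_x = A e^{x}
Term by term:
  u·u_y = A B e^{x} e^{y} + B^{2} e^{2 y}
  -2·u^2·u_x = - 2 A^{3} e^{3 x} - 4 A^{2} B e^{2 x} e^{y} - 2 A B^{2} e^{x} e^{2 y}
So the left-hand side equals
  - 2 A^{3} e^{3 x} - 4 A^{2} B e^{2 x} e^{y} - 2 A B^{2} e^{x} e^{2 y} + A B e^{x} e^{y} + B^{2} e^{2 y}
This must equal f(x, y) identically; expanded, f = - 2 e^{3 x} + 4 e^{2 x} e^{y} - 2 e^{x} e^{2 y} - e^{x} e^{y} + e^{2 y}.
Matching coefficients of the independent functions:
  [e^{x} e^{y}]:  A B = -1
  [e^{x} e^{2 y}]:  - 2 A B^{2} = -2
  [e^{2 x} e^{y}]:  - 4 A^{2} B = 4
  [e^{3 x}]:  - 2 A^{3} = -2
  [e^{2 y}]:  B^{2} = 1
Solving: A = 1, B = -1.
Check against the point condition:
  u(1, 0) = -1 + e  ⟹  e A + B = -1 + e  ✓
Hence u(x, y) = e^{x} - e^{y}.

Answer: u(x, y) = e^{x} - e^{y}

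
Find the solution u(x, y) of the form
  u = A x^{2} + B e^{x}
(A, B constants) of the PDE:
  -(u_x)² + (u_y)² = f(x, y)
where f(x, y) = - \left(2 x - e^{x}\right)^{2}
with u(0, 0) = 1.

Substitute the ansatz u = A x^{2} + B e^{x} into the left-hand side.
Derivatives of the ansatz:
  u_x = 2 A x + B e^{x}
  u_y = 0
Term by term:
  -(u_x)² = - 4 A^{2} x^{2} - 4 A B x e^{x} - B^{2} e^{2 x}
  (u_y)² = 0
So the left-hand side equals
  - 4 A^{2} x^{2} - 4 A B x e^{x} - B^{2} e^{2 x}
This must equal f(x, y) identically; expanded, f = - 4 x^{2} + 4 x e^{x} - e^{2 x}.
Matching coefficients of the independent functions:
  [x^{2}]:  - 4 A^{2} = -4
  [x e^{x}]:  - 4 A B = 4
  [e^{2 x}]:  - B^{2} = -1
These equations allow (A, B) = (-1, 1) or (1, -1).
Impose the point condition(s):
  u(0, 0) = 1  ⟹  B = 1
Only A = -1, B = 1 satisfies everything.
Hence u(x, y) = - x^{2} + e^{x}.

Answer: u(x, y) = - x^{2} + e^{x}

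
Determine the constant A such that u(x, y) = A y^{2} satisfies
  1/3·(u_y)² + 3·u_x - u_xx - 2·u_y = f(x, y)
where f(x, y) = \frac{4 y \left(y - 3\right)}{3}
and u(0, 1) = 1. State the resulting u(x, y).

Substitute the ansatz u = A y^{2} into the left-hand side.
Derivatives of the ansatz:
  u_y = 2 A y
  u_x = 0
  u_xx = 0
Term by term:
  1/3·(u_y)² = \frac{4 A^{2} y^{2}}{3}
  3·u_x = 0
  -u_xx = 0
  -2·u_y = - 4 A y
So the left-hand side equals
  \frac{4 A^{2} y^{2}}{3} - 4 A y
This must equal f(x, y) identically; expanded, f = \frac{4 y^{2}}{3} - 4 y.
Matching coefficients of the independent functions:
  [y]:  - 4 A = -4
  [y^{2}]:  \frac{4 A^{2}}{3} = \frac{4}{3}
Solving: A = 1.
Check against the point condition:
  u(0, 1) = 1  ⟹  A = 1  ✓
Hence u(x, y) = y^{2}.

Answer: u(x, y) = y^{2}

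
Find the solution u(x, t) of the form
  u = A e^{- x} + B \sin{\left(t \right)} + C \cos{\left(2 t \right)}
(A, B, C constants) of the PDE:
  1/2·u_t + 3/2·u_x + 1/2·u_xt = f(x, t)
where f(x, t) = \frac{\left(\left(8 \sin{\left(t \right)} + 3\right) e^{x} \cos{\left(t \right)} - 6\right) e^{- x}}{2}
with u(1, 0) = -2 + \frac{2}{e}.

Substitute the ansatz u = A e^{- x} + B \sin{\left(t \right)} + C \cos{\left(2 t \right)} into the left-hand side.
Derivatives of the ansatz:
  u_t = B \cos{\left(t \right)} - 2 C \sin{\left(2 t \right)}
  u_x = - A e^{- x}
  u_xt = 0
Term by term:
  1/2·u_t = \frac{B \cos{\left(t \right)}}{2} - C \sin{\left(2 t \right)}
  3/2·u_x = - \frac{3 A e^{- x}}{2}
  1/2·u_xt = 0
So the left-hand side equals
  - \frac{3 A e^{- x}}{2} + \frac{B \cos{\left(t \right)}}{2} - C \sin{\left(2 t \right)}
This must equal f(x, t) identically; expanded, f = 2 \sin{\left(2 t \right)} + \frac{3 \cos{\left(t \right)}}{2} - 3 e^{- x}.
Matching coefficients of the independent functions:
  [e^{- x}]:  - \frac{3 A}{2} = -3
  [\sin{\left(2 t \right)}]:  - C = 2
  [\cos{\left(t \right)}]:  \frac{B}{2} = \frac{3}{2}
Solving: A = 2, B = 3, C = -2.
Check against the point condition:
  u(1, 0) = -2 + \frac{2}{e}  ⟹  \frac{A}{e} + C = -2 + \frac{2}{e}  ✓
Hence u(x, t) = 3 \sin{\left(t \right)} - 2 \cos{\left(2 t \right)} + 2 e^{- x}.

Answer: u(x, t) = 3 \sin{\left(t \right)} - 2 \cos{\left(2 t \right)} + 2 e^{- x}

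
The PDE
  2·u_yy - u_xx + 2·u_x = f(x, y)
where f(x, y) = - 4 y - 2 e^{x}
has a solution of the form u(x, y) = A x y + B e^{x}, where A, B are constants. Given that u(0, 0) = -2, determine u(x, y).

Answer: u(x, y) = - 2 x y - 2 e^{x}

Derivation:
Substitute the ansatz u = A x y + B e^{x} into the left-hand side.
Derivatives of the ansatz:
  u_yy = 0
  u_xx = B e^{x}
  u_x = A y + B e^{x}
Term by term:
  2·u_yy = 0
  -u_xx = - B e^{x}
  2·u_x = 2 A y + 2 B e^{x}
So the left-hand side equals
  2 A y + B e^{x}
This must equal f(x, y) = - 4 y - 2 e^{x} identically.
Matching coefficients of the independent functions:
  [y]:  2 A = -4
  [e^{x}]:  B = -2
Solving: A = -2, B = -2.
Check against the point condition:
  u(0, 0) = -2  ⟹  B = -2  ✓
Hence u(x, y) = - 2 x y - 2 e^{x}.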